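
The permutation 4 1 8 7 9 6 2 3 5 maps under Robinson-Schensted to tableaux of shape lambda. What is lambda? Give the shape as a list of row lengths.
[4, 3, 1, 1]

RSK row insertion gives P = [[1, 2, 3, 5], [4, 6, 9], [7], [8]], which has shape [4, 3, 1, 1].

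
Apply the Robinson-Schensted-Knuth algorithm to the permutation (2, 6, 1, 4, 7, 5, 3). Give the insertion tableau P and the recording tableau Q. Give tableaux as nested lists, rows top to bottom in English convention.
P = [[1, 3, 5], [2, 4, 7], [6]], Q = [[1, 2, 5], [3, 4, 6], [7]]

Insert each entry of the permutation into P by Schensted row insertion, recording in Q the position of each new cell.

Insert 2: appended to row 1. P = [[2]].
Insert 6: appended to row 1. P = [[2, 6]].
Insert 1: 1 bumps 2 from row 1; 2 starts row 2. P = [[1, 6], [2]].
Insert 4: 4 bumps 6 from row 1; 6 appends to row 2. P = [[1, 4], [2, 6]].
Insert 7: appended to row 1. P = [[1, 4, 7], [2, 6]].
Insert 5: 5 bumps 7 from row 1; 7 appends to row 2. P = [[1, 4, 5], [2, 6, 7]].
Insert 3: 3 bumps 4 from row 1; 4 bumps 6 from row 2; 6 starts row 3. P = [[1, 3, 5], [2, 4, 7], [6]].

So P = [[1, 3, 5], [2, 4, 7], [6]], Q = [[1, 2, 5], [3, 4, 6], [7]].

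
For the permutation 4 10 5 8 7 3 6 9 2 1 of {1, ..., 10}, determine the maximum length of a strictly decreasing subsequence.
6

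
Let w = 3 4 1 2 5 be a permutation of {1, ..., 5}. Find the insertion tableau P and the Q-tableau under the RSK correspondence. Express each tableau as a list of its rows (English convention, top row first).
Insert each entry of the permutation into P by Schensted row insertion, recording in Q the position of each new cell.

Insert 3: appended to row 1. P = [[3]].
Insert 4: appended to row 1. P = [[3, 4]].
Insert 1: 1 bumps 3 from row 1; 3 starts row 2. P = [[1, 4], [3]].
Insert 2: 2 bumps 4 from row 1; 4 appends to row 2. P = [[1, 2], [3, 4]].
Insert 5: appended to row 1. P = [[1, 2, 5], [3, 4]].

So P = [[1, 2, 5], [3, 4]], Q = [[1, 2, 5], [3, 4]].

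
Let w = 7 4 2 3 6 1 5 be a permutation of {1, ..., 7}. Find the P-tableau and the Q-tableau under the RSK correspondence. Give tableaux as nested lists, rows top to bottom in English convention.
P = [[1, 3, 5], [2, 6], [4], [7]], Q = [[1, 4, 5], [2, 7], [3], [6]]

Insert each entry of the permutation into P by Schensted row insertion, recording in Q the position of each new cell.

Insert 7: appended to row 1. P = [[7]], Q = [[1]].
Insert 4: 4 bumps 7 from row 1; 7 starts row 2. P = [[4], [7]], Q = [[1], [2]].
Insert 2: 2 bumps 4 from row 1; 4 bumps 7 from row 2; 7 starts row 3. P = [[2], [4], [7]], Q = [[1], [2], [3]].
Insert 3: appended to row 1. P = [[2, 3], [4], [7]], Q = [[1, 4], [2], [3]].
Insert 6: appended to row 1. P = [[2, 3, 6], [4], [7]], Q = [[1, 4, 5], [2], [3]].
Insert 1: 1 bumps 2 from row 1; 2 bumps 4 from row 2; 4 bumps 7 from row 3; 7 starts row 4. P = [[1, 3, 6], [2], [4], [7]], Q = [[1, 4, 5], [2], [3], [6]].
Insert 5: 5 bumps 6 from row 1; 6 appends to row 2. P = [[1, 3, 5], [2, 6], [4], [7]], Q = [[1, 4, 5], [2, 7], [3], [6]].

So P = [[1, 3, 5], [2, 6], [4], [7]], Q = [[1, 4, 5], [2, 7], [3], [6]].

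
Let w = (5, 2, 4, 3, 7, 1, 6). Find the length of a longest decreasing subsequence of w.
4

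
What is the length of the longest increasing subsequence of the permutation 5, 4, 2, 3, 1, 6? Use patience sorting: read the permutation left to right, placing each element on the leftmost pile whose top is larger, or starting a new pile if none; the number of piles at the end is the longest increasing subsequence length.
3

5: new pile. tops = [5]
4: onto pile 1 (replacing 5). tops = [4]
2: onto pile 1 (replacing 4). tops = [2]
3: new pile. tops = [2, 3]
1: onto pile 1 (replacing 2). tops = [1, 3]
6: new pile. tops = [1, 3, 6]

3 piles, so the longest increasing subsequence has length 3.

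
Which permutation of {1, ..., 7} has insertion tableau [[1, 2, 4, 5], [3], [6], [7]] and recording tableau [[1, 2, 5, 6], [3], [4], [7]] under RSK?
1 7 6 3 4 5 2

Reverse RSK: for i = n, n-1, ..., 1, locate i in Q, remove the corresponding corner cell from P, and reverse-bump its entry up through P; the value ejected from row 1 is w(i).

So w = 1 7 6 3 4 5 2.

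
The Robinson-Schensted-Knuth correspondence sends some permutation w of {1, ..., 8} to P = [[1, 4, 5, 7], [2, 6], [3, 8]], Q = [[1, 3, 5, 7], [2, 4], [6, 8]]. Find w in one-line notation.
3 2 8 4 6 1 7 5

Reverse the RSK construction: for i from n down to 1, find the cell of Q containing i, remove the entry at that cell from P, and reverse-bump it up through P; the value ejected from row 1 is w(i).

Step i=8: Q has 8 at row 3, column 2; remove 8 from row 3 of P and reverse-bump: 8 enters row 2 and ejects 6; 6 enters row 1 and ejects 5. So w(8) = 5. P is now [[1, 4, 6, 7], [2, 8], [3]].
Step i=7: Q has 7 at row 1, column 4; remove that cell from P, ejecting 7. So w(7) = 7. P is now [[1, 4, 6], [2, 8], [3]].
Step i=6: Q has 6 at row 3, column 1; remove 3 from row 3 of P and reverse-bump: 3 enters row 2 and ejects 2; 2 enters row 1 and ejects 1. So w(6) = 1. P is now [[2, 4, 6], [3, 8]].
Step i=5: Q has 5 at row 1, column 3; remove that cell from P, ejecting 6. So w(5) = 6. P is now [[2, 4], [3, 8]].
Step i=4: Q has 4 at row 2, column 2; remove 8 from row 2 of P and reverse-bump: 8 enters row 1 and ejects 4. So w(4) = 4. P is now [[2, 8], [3]].
Step i=3: Q has 3 at row 1, column 2; remove that cell from P, ejecting 8. So w(3) = 8. P is now [[2], [3]].
Step i=2: Q has 2 at row 2, column 1; remove 3 from row 2 of P and reverse-bump: 3 enters row 1 and ejects 2. So w(2) = 2. P is now [[3]].
Step i=1: Q has 1 at row 1, column 1; remove that cell from P, ejecting 3. So w(1) = 3. P is now [].

So w = 3 2 8 4 6 1 7 5.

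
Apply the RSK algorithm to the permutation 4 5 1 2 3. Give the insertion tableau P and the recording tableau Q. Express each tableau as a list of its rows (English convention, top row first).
Insert each entry of the permutation into P by Schensted row insertion, recording in Q the position of each new cell.

Insert 4: appended to row 1. P = [[4]].
Insert 5: appended to row 1. P = [[4, 5]].
Insert 1: 1 bumps 4 from row 1; 4 starts row 2. P = [[1, 5], [4]].
Insert 2: 2 bumps 5 from row 1; 5 appends to row 2. P = [[1, 2], [4, 5]].
Insert 3: appended to row 1. P = [[1, 2, 3], [4, 5]].

So P = [[1, 2, 3], [4, 5]], Q = [[1, 2, 5], [3, 4]].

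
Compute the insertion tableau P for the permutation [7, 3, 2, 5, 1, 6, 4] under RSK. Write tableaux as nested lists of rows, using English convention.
P = [[1, 4, 6], [2, 5], [3], [7]]

Insert 7: appended to row 1. P = [[7]].
Insert 3: 3 bumps 7 from row 1; 7 starts row 2. P = [[3], [7]].
Insert 2: 2 bumps 3 from row 1; 3 bumps 7 from row 2; 7 starts row 3. P = [[2], [3], [7]].
Insert 5: appended to row 1. P = [[2, 5], [3], [7]].
Insert 1: 1 bumps 2 from row 1; 2 bumps 3 from row 2; 3 bumps 7 from row 3; 7 starts row 4. P = [[1, 5], [2], [3], [7]].
Insert 6: appended to row 1. P = [[1, 5, 6], [2], [3], [7]].
Insert 4: 4 bumps 5 from row 1; 5 appends to row 2. P = [[1, 4, 6], [2, 5], [3], [7]].

So P = [[1, 4, 6], [2, 5], [3], [7]].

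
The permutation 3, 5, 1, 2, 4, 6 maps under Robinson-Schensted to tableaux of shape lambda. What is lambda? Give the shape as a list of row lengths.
[4, 2]

Row-insert each entry into an empty tableau.

After inserting 3: P = [[3]].
After inserting 5: P = [[3, 5]].
After inserting 1: P = [[1, 5], [3]].
After inserting 2: P = [[1, 2], [3, 5]].
After inserting 4: P = [[1, 2, 4], [3, 5]].
After inserting 6: P = [[1, 2, 4, 6], [3, 5]].

The final insertion tableau P = [[1, 2, 4, 6], [3, 5]] has shape [4, 2].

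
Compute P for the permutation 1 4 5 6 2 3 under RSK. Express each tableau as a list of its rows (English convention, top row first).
Insert 1: appended to row 1. P = [[1]].
Insert 4: appended to row 1. P = [[1, 4]].
Insert 5: appended to row 1. P = [[1, 4, 5]].
Insert 6: appended to row 1. P = [[1, 4, 5, 6]].
Insert 2: 2 bumps 4 from row 1; 4 starts row 2. P = [[1, 2, 5, 6], [4]].
Insert 3: 3 bumps 5 from row 1; 5 appends to row 2. P = [[1, 2, 3, 6], [4, 5]].

So P = [[1, 2, 3, 6], [4, 5]].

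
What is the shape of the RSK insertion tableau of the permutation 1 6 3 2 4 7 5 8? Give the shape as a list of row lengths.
[5, 2, 1]

Row-insert each entry into an empty tableau.

After inserting 1: P = [[1]].
After inserting 6: P = [[1, 6]].
After inserting 3: P = [[1, 3], [6]].
After inserting 2: P = [[1, 2], [3], [6]].
After inserting 4: P = [[1, 2, 4], [3], [6]].
After inserting 7: P = [[1, 2, 4, 7], [3], [6]].
After inserting 5: P = [[1, 2, 4, 5], [3, 7], [6]].
After inserting 8: P = [[1, 2, 4, 5, 8], [3, 7], [6]].

The final insertion tableau P = [[1, 2, 4, 5, 8], [3, 7], [6]] has shape [5, 2, 1].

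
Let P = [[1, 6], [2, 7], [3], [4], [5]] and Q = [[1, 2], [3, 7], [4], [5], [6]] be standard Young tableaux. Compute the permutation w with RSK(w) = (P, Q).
5 7 4 3 2 1 6

Reverse the RSK construction: for i from n down to 1, find the cell of Q containing i, remove the entry at that cell from P, and reverse-bump it up through P; the value ejected from row 1 is w(i).

Step i=7: Q has 7 at row 2, column 2; remove 7 from row 2 of P and reverse-bump: 7 enters row 1 and ejects 6. So w(7) = 6. P is now [[1, 7], [2], [3], [4], [5]].
Step i=6: Q has 6 at row 5, column 1; remove 5 from row 5 of P and reverse-bump: 5 enters row 4 and ejects 4; 4 enters row 3 and ejects 3; 3 enters row 2 and ejects 2; 2 enters row 1 and ejects 1. So w(6) = 1. P is now [[2, 7], [3], [4], [5]].
Step i=5: Q has 5 at row 4, column 1; remove 5 from row 4 of P and reverse-bump: 5 enters row 3 and ejects 4; 4 enters row 2 and ejects 3; 3 enters row 1 and ejects 2. So w(5) = 2. P is now [[3, 7], [4], [5]].
Step i=4: Q has 4 at row 3, column 1; remove 5 from row 3 of P and reverse-bump: 5 enters row 2 and ejects 4; 4 enters row 1 and ejects 3. So w(4) = 3. P is now [[4, 7], [5]].
Step i=3: Q has 3 at row 2, column 1; remove 5 from row 2 of P and reverse-bump: 5 enters row 1 and ejects 4. So w(3) = 4. P is now [[5, 7]].
Step i=2: Q has 2 at row 1, column 2; remove that cell from P, ejecting 7. So w(2) = 7. P is now [[5]].
Step i=1: Q has 1 at row 1, column 1; remove that cell from P, ejecting 5. So w(1) = 5. P is now [].

So w = 5 7 4 3 2 1 6.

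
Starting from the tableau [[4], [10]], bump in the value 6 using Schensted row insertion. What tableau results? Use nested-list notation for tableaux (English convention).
6 is larger than every entry of row 1, so it is appended to row 1. The new tableau is [[4, 6], [10]].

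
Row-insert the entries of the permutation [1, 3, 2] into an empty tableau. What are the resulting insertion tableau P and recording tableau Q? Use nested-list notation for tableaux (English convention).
P = [[1, 2], [3]], Q = [[1, 2], [3]]

Insert each entry of the permutation into P by Schensted row insertion, recording in Q the position of each new cell.

Insert 1: appended to row 1. P = [[1]].
Insert 3: appended to row 1. P = [[1, 3]].
Insert 2: 2 bumps 3 from row 1; 3 starts row 2. P = [[1, 2], [3]].

So P = [[1, 2], [3]], Q = [[1, 2], [3]].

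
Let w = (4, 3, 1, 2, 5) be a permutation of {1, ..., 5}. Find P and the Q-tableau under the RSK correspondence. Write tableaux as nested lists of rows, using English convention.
P = [[1, 2, 5], [3], [4]], Q = [[1, 4, 5], [2], [3]]

Insert each entry of the permutation into P by Schensted row insertion, recording in Q the position of each new cell.

Insert 4: appended to row 1. P = [[4]], Q = [[1]].
Insert 3: 3 bumps 4 from row 1; 4 starts row 2. P = [[3], [4]], Q = [[1], [2]].
Insert 1: 1 bumps 3 from row 1; 3 bumps 4 from row 2; 4 starts row 3. P = [[1], [3], [4]], Q = [[1], [2], [3]].
Insert 2: appended to row 1. P = [[1, 2], [3], [4]], Q = [[1, 4], [2], [3]].
Insert 5: appended to row 1. P = [[1, 2, 5], [3], [4]], Q = [[1, 4, 5], [2], [3]].

So P = [[1, 2, 5], [3], [4]], Q = [[1, 4, 5], [2], [3]].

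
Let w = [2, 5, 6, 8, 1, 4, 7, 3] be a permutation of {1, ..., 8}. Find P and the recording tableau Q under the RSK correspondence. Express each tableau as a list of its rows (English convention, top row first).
Insert each entry of the permutation into P by Schensted row insertion, recording in Q the position of each new cell.

Insert 2: appended to row 1. P = [[2]].
Insert 5: appended to row 1. P = [[2, 5]].
Insert 6: appended to row 1. P = [[2, 5, 6]].
Insert 8: appended to row 1. P = [[2, 5, 6, 8]].
Insert 1: 1 bumps 2 from row 1; 2 starts row 2. P = [[1, 5, 6, 8], [2]].
Insert 4: 4 bumps 5 from row 1; 5 appends to row 2. P = [[1, 4, 6, 8], [2, 5]].
Insert 7: 7 bumps 8 from row 1; 8 appends to row 2. P = [[1, 4, 6, 7], [2, 5, 8]].
Insert 3: 3 bumps 4 from row 1; 4 bumps 5 from row 2; 5 starts row 3. P = [[1, 3, 6, 7], [2, 4, 8], [5]].

So P = [[1, 3, 6, 7], [2, 4, 8], [5]], Q = [[1, 2, 3, 4], [5, 6, 7], [8]].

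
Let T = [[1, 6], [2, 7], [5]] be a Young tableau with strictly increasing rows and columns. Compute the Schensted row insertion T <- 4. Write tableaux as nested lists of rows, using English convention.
In row 1, 4 replaces 6 (the leftmost entry greater than 4); 6 is bumped to row 2. In row 2, 6 replaces 7 (the leftmost entry greater than 6); 7 is bumped to row 3. 7 is appended to row 3. The new tableau is [[1, 4], [2, 6], [5, 7]].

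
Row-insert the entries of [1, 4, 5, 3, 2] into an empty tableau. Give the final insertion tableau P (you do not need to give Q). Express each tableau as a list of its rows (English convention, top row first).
After inserting 1: P = [[1]].
After inserting 4: P = [[1, 4]].
After inserting 5: P = [[1, 4, 5]].
After inserting 3: P = [[1, 3, 5], [4]].
After inserting 2: P = [[1, 2, 5], [3], [4]].

So P = [[1, 2, 5], [3], [4]].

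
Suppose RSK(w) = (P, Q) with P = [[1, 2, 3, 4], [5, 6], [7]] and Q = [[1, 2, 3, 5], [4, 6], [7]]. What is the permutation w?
1 2 5 3 7 6 4

Reverse the RSK construction: for i from n down to 1, find the cell of Q containing i, remove the entry at that cell from P, and reverse-bump it up through P; the value ejected from row 1 is w(i).

Step i=7: Q has 7 at row 3, column 1; remove 7 from row 3 of P and reverse-bump: 7 enters row 2 and ejects 6; 6 enters row 1 and ejects 4. So w(7) = 4. P is now [[1, 2, 3, 6], [5, 7]].
Step i=6: Q has 6 at row 2, column 2; remove 7 from row 2 of P and reverse-bump: 7 enters row 1 and ejects 6. So w(6) = 6. P is now [[1, 2, 3, 7], [5]].
Step i=5: Q has 5 at row 1, column 4; remove that cell from P, ejecting 7. So w(5) = 7. P is now [[1, 2, 3], [5]].
Step i=4: Q has 4 at row 2, column 1; remove 5 from row 2 of P and reverse-bump: 5 enters row 1 and ejects 3. So w(4) = 3. P is now [[1, 2, 5]].
Step i=3: Q has 3 at row 1, column 3; remove that cell from P, ejecting 5. So w(3) = 5. P is now [[1, 2]].
Step i=2: Q has 2 at row 1, column 2; remove that cell from P, ejecting 2. So w(2) = 2. P is now [[1]].
Step i=1: Q has 1 at row 1, column 1; remove that cell from P, ejecting 1. So w(1) = 1. P is now [].

So w = 1 2 5 3 7 6 4.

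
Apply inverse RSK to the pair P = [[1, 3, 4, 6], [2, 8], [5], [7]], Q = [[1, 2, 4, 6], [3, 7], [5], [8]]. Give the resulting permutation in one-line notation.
2 7 3 5 4 8 6 1

Reverse the RSK construction: for i from n down to 1, find the cell of Q containing i, remove the entry at that cell from P, and reverse-bump it up through P; the value ejected from row 1 is w(i).

Step i=8: Q has 8 at row 4, column 1; remove 7 from row 4 of P and reverse-bump: 7 enters row 3 and ejects 5; 5 enters row 2 and ejects 2; 2 enters row 1 and ejects 1. So w(8) = 1. P is now [[2, 3, 4, 6], [5, 8], [7]].
Step i=7: Q has 7 at row 2, column 2; remove 8 from row 2 of P and reverse-bump: 8 enters row 1 and ejects 6. So w(7) = 6. P is now [[2, 3, 4, 8], [5], [7]].
Step i=6: Q has 6 at row 1, column 4; remove that cell from P, ejecting 8. So w(6) = 8. P is now [[2, 3, 4], [5], [7]].
Step i=5: Q has 5 at row 3, column 1; remove 7 from row 3 of P and reverse-bump: 7 enters row 2 and ejects 5; 5 enters row 1 and ejects 4. So w(5) = 4. P is now [[2, 3, 5], [7]].
Step i=4: Q has 4 at row 1, column 3; remove that cell from P, ejecting 5. So w(4) = 5. P is now [[2, 3], [7]].
Step i=3: Q has 3 at row 2, column 1; remove 7 from row 2 of P and reverse-bump: 7 enters row 1 and ejects 3. So w(3) = 3. P is now [[2, 7]].
Step i=2: Q has 2 at row 1, column 2; remove that cell from P, ejecting 7. So w(2) = 7. P is now [[2]].
Step i=1: Q has 1 at row 1, column 1; remove that cell from P, ejecting 2. So w(1) = 2. P is now [].

So w = 2 7 3 5 4 8 6 1.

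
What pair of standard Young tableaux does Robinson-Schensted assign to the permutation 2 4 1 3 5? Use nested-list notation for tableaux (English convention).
Insert each entry of the permutation into P by Schensted row insertion, recording in Q the position of each new cell.

Insert 2: appended to row 1. P = [[2]].
Insert 4: appended to row 1. P = [[2, 4]].
Insert 1: 1 bumps 2 from row 1; 2 starts row 2. P = [[1, 4], [2]].
Insert 3: 3 bumps 4 from row 1; 4 appends to row 2. P = [[1, 3], [2, 4]].
Insert 5: appended to row 1. P = [[1, 3, 5], [2, 4]].

So P = [[1, 3, 5], [2, 4]], Q = [[1, 2, 5], [3, 4]].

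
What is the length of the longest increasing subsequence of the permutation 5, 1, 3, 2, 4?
3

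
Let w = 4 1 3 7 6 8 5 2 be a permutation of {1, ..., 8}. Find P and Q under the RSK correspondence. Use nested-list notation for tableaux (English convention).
Insert each entry of the permutation into P by Schensted row insertion, recording in Q the position of each new cell.

Insert 4: appended to row 1. P = [[4]].
Insert 1: 1 bumps 4 from row 1; 4 starts row 2. P = [[1], [4]].
Insert 3: appended to row 1. P = [[1, 3], [4]].
Insert 7: appended to row 1. P = [[1, 3, 7], [4]].
Insert 6: 6 bumps 7 from row 1; 7 appends to row 2. P = [[1, 3, 6], [4, 7]].
Insert 8: appended to row 1. P = [[1, 3, 6, 8], [4, 7]].
Insert 5: 5 bumps 6 from row 1; 6 bumps 7 from row 2; 7 starts row 3. P = [[1, 3, 5, 8], [4, 6], [7]].
Insert 2: 2 bumps 3 from row 1; 3 bumps 4 from row 2; 4 bumps 7 from row 3; 7 starts row 4. P = [[1, 2, 5, 8], [3, 6], [4], [7]].

So P = [[1, 2, 5, 8], [3, 6], [4], [7]], Q = [[1, 3, 4, 6], [2, 5], [7], [8]].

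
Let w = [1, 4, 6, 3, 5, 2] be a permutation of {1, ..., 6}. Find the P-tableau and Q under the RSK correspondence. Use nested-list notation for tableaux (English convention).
Insert each entry of the permutation into P by Schensted row insertion, recording in Q the position of each new cell.

Insert 1: appended to row 1. P = [[1]], Q = [[1]].
Insert 4: appended to row 1. P = [[1, 4]], Q = [[1, 2]].
Insert 6: appended to row 1. P = [[1, 4, 6]], Q = [[1, 2, 3]].
Insert 3: 3 bumps 4 from row 1; 4 starts row 2. P = [[1, 3, 6], [4]], Q = [[1, 2, 3], [4]].
Insert 5: 5 bumps 6 from row 1; 6 appends to row 2. P = [[1, 3, 5], [4, 6]], Q = [[1, 2, 3], [4, 5]].
Insert 2: 2 bumps 3 from row 1; 3 bumps 4 from row 2; 4 starts row 3. P = [[1, 2, 5], [3, 6], [4]], Q = [[1, 2, 3], [4, 5], [6]].

So P = [[1, 2, 5], [3, 6], [4]], Q = [[1, 2, 3], [4, 5], [6]].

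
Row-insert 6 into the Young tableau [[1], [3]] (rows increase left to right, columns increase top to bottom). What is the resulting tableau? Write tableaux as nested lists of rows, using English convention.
6 is larger than every entry of row 1, so it is appended to row 1. The new tableau is [[1, 6], [3]].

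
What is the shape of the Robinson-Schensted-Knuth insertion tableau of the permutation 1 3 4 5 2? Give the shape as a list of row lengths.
[4, 1]

Row-insert each entry into an empty tableau.

After inserting 1: P = [[1]].
After inserting 3: P = [[1, 3]].
After inserting 4: P = [[1, 3, 4]].
After inserting 5: P = [[1, 3, 4, 5]].
After inserting 2: P = [[1, 2, 4, 5], [3]].

The final insertion tableau P = [[1, 2, 4, 5], [3]] has shape [4, 1].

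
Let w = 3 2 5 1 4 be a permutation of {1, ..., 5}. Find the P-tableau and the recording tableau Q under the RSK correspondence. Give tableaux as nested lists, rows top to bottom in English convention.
P = [[1, 4], [2, 5], [3]], Q = [[1, 3], [2, 5], [4]]

Insert each entry of the permutation into P by Schensted row insertion, recording in Q the position of each new cell.

After inserting 3: P = [[3]].
After inserting 2: P = [[2], [3]].
After inserting 5: P = [[2, 5], [3]].
After inserting 1: P = [[1, 5], [2], [3]].
After inserting 4: P = [[1, 4], [2, 5], [3]].

So P = [[1, 4], [2, 5], [3]], Q = [[1, 3], [2, 5], [4]].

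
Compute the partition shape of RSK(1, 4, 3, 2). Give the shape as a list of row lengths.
[2, 1, 1]

Row-insert each entry into an empty tableau.

After inserting 1: P = [[1]].
After inserting 4: P = [[1, 4]].
After inserting 3: P = [[1, 3], [4]].
After inserting 2: P = [[1, 2], [3], [4]].

The final insertion tableau P = [[1, 2], [3], [4]] has shape [2, 1, 1].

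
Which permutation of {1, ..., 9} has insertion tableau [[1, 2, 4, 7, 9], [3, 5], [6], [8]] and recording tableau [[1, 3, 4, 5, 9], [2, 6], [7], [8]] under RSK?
3 1 2 6 8 7 5 4 9

Reverse the RSK construction: for i from n down to 1, find the cell of Q containing i, remove the entry at that cell from P, and reverse-bump it up through P; the value ejected from row 1 is w(i).

Step i=9: Q has 9 at row 1, column 5; remove that cell from P, ejecting 9. So w(9) = 9. P is now [[1, 2, 4, 7], [3, 5], [6], [8]].
Step i=8: Q has 8 at row 4, column 1; remove 8 from row 4 of P and reverse-bump: 8 enters row 3 and ejects 6; 6 enters row 2 and ejects 5; 5 enters row 1 and ejects 4. So w(8) = 4. P is now [[1, 2, 5, 7], [3, 6], [8]].
Step i=7: Q has 7 at row 3, column 1; remove 8 from row 3 of P and reverse-bump: 8 enters row 2 and ejects 6; 6 enters row 1 and ejects 5. So w(7) = 5. P is now [[1, 2, 6, 7], [3, 8]].
Step i=6: Q has 6 at row 2, column 2; remove 8 from row 2 of P and reverse-bump: 8 enters row 1 and ejects 7. So w(6) = 7. P is now [[1, 2, 6, 8], [3]].
Step i=5: Q has 5 at row 1, column 4; remove that cell from P, ejecting 8. So w(5) = 8. P is now [[1, 2, 6], [3]].
Step i=4: Q has 4 at row 1, column 3; remove that cell from P, ejecting 6. So w(4) = 6. P is now [[1, 2], [3]].
Step i=3: Q has 3 at row 1, column 2; remove that cell from P, ejecting 2. So w(3) = 2. P is now [[1], [3]].
Step i=2: Q has 2 at row 2, column 1; remove 3 from row 2 of P and reverse-bump: 3 enters row 1 and ejects 1. So w(2) = 1. P is now [[3]].
Step i=1: Q has 1 at row 1, column 1; remove that cell from P, ejecting 3. So w(1) = 3. P is now [].

So w = 3 1 2 6 8 7 5 4 9.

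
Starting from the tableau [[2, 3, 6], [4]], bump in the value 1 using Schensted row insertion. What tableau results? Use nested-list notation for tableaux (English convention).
In row 1, 1 replaces 2 (the leftmost entry greater than 1); 2 is bumped to row 2. In row 2, 2 replaces 4 (the leftmost entry greater than 2); 4 is bumped to row 3. 4 starts a new row 3. The new tableau is [[1, 3, 6], [2], [4]].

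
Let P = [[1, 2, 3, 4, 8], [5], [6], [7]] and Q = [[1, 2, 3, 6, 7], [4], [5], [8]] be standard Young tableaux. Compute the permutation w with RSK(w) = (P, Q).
Reverse RSK: for i = n, n-1, ..., 1, locate i in Q, remove the corresponding corner cell from P, and reverse-bump its entry up through P; the value ejected from row 1 is w(i).

So w = 1 2 7 6 3 5 8 4.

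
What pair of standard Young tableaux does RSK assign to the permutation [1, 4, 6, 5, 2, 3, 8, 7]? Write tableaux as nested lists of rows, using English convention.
Insert each entry of the permutation into P by Schensted row insertion, recording in Q the position of each new cell.

Insert 1: appended to row 1. P = [[1]].
Insert 4: appended to row 1. P = [[1, 4]].
Insert 6: appended to row 1. P = [[1, 4, 6]].
Insert 5: 5 bumps 6 from row 1; 6 starts row 2. P = [[1, 4, 5], [6]].
Insert 2: 2 bumps 4 from row 1; 4 bumps 6 from row 2; 6 starts row 3. P = [[1, 2, 5], [4], [6]].
Insert 3: 3 bumps 5 from row 1; 5 appends to row 2. P = [[1, 2, 3], [4, 5], [6]].
Insert 8: appended to row 1. P = [[1, 2, 3, 8], [4, 5], [6]].
Insert 7: 7 bumps 8 from row 1; 8 appends to row 2. P = [[1, 2, 3, 7], [4, 5, 8], [6]].

So P = [[1, 2, 3, 7], [4, 5, 8], [6]], Q = [[1, 2, 3, 7], [4, 6, 8], [5]].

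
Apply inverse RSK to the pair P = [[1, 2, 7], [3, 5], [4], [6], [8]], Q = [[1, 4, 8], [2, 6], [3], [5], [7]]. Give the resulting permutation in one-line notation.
8 6 4 5 1 3 2 7

Reverse RSK: for i = n, n-1, ..., 1, locate i in Q, remove the corresponding corner cell from P, and reverse-bump its entry up through P; the value ejected from row 1 is w(i).

So w = 8 6 4 5 1 3 2 7.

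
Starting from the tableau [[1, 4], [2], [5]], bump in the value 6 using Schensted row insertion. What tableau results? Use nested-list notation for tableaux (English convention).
[[1, 4, 6], [2], [5]]

6 is larger than every entry of row 1, so it is appended to row 1. The new tableau is [[1, 4, 6], [2], [5]].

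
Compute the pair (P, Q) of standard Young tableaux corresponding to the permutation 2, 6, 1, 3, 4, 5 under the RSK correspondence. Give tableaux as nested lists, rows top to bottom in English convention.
P = [[1, 3, 4, 5], [2, 6]], Q = [[1, 2, 5, 6], [3, 4]]

Insert each entry of the permutation into P by Schensted row insertion, recording in Q the position of each new cell.

Insert 2: appended to row 1. P = [[2]], Q = [[1]].
Insert 6: appended to row 1. P = [[2, 6]], Q = [[1, 2]].
Insert 1: 1 bumps 2 from row 1; 2 starts row 2. P = [[1, 6], [2]], Q = [[1, 2], [3]].
Insert 3: 3 bumps 6 from row 1; 6 appends to row 2. P = [[1, 3], [2, 6]], Q = [[1, 2], [3, 4]].
Insert 4: appended to row 1. P = [[1, 3, 4], [2, 6]], Q = [[1, 2, 5], [3, 4]].
Insert 5: appended to row 1. P = [[1, 3, 4, 5], [2, 6]], Q = [[1, 2, 5, 6], [3, 4]].

So P = [[1, 3, 4, 5], [2, 6]], Q = [[1, 2, 5, 6], [3, 4]].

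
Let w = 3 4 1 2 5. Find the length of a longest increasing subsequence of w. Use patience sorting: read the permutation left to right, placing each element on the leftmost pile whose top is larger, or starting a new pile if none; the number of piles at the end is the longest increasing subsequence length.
3: new pile. tops = [3]
4: new pile. tops = [3, 4]
1: onto pile 1 (replacing 3). tops = [1, 4]
2: onto pile 2 (replacing 4). tops = [1, 2]
5: new pile. tops = [1, 2, 5]

3 piles, so the longest increasing subsequence has length 3.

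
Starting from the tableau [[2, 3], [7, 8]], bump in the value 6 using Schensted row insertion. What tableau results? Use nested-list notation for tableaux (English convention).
[[2, 3, 6], [7, 8]]

6 is larger than every entry of row 1, so it is appended to row 1. The new tableau is [[2, 3, 6], [7, 8]].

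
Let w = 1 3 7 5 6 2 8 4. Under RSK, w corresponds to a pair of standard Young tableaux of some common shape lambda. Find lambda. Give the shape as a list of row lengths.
[5, 2, 1]

Row-insert each entry into an empty tableau.

After inserting 1: P = [[1]].
After inserting 3: P = [[1, 3]].
After inserting 7: P = [[1, 3, 7]].
After inserting 5: P = [[1, 3, 5], [7]].
After inserting 6: P = [[1, 3, 5, 6], [7]].
After inserting 2: P = [[1, 2, 5, 6], [3], [7]].
After inserting 8: P = [[1, 2, 5, 6, 8], [3], [7]].
After inserting 4: P = [[1, 2, 4, 6, 8], [3, 5], [7]].

The final insertion tableau P = [[1, 2, 4, 6, 8], [3, 5], [7]] has shape [5, 2, 1].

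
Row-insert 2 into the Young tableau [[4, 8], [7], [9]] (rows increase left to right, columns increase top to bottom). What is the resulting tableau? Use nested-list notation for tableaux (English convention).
[[2, 8], [4], [7], [9]]

In row 1, 2 replaces 4 (the leftmost entry greater than 2); 4 is bumped to row 2. In row 2, 4 replaces 7 (the leftmost entry greater than 4); 7 is bumped to row 3. In row 3, 7 replaces 9 (the leftmost entry greater than 7); 9 is bumped to row 4. 9 starts a new row 4. The new tableau is [[2, 8], [4], [7], [9]].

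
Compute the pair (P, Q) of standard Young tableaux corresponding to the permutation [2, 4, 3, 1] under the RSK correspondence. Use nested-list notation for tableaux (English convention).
Insert each entry of the permutation into P by Schensted row insertion, recording in Q the position of each new cell.

After inserting 2: P = [[2]].
After inserting 4: P = [[2, 4]].
After inserting 3: P = [[2, 3], [4]].
After inserting 1: P = [[1, 3], [2], [4]].

So P = [[1, 3], [2], [4]], Q = [[1, 2], [3], [4]].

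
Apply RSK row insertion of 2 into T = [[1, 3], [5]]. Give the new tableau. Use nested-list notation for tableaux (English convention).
[[1, 2], [3], [5]]

In row 1, 2 replaces 3 (the leftmost entry greater than 2); 3 is bumped to row 2. In row 2, 3 replaces 5 (the leftmost entry greater than 3); 5 is bumped to row 3. 5 starts a new row 3. The new tableau is [[1, 2], [3], [5]].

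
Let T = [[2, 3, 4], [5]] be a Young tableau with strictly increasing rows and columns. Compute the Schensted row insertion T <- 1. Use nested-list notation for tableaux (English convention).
[[1, 3, 4], [2], [5]]

In row 1, 1 replaces 2 (the leftmost entry greater than 1); 2 is bumped to row 2. In row 2, 2 replaces 5 (the leftmost entry greater than 2); 5 is bumped to row 3. 5 starts a new row 3. The new tableau is [[1, 3, 4], [2], [5]].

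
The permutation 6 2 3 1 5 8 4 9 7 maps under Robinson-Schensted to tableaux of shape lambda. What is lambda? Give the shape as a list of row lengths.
Row-insert each entry into an empty tableau.

After inserting 6: P = [[6]].
After inserting 2: P = [[2], [6]].
After inserting 3: P = [[2, 3], [6]].
After inserting 1: P = [[1, 3], [2], [6]].
After inserting 5: P = [[1, 3, 5], [2], [6]].
After inserting 8: P = [[1, 3, 5, 8], [2], [6]].
After inserting 4: P = [[1, 3, 4, 8], [2, 5], [6]].
After inserting 9: P = [[1, 3, 4, 8, 9], [2, 5], [6]].
After inserting 7: P = [[1, 3, 4, 7, 9], [2, 5, 8], [6]].

The final insertion tableau P = [[1, 3, 4, 7, 9], [2, 5, 8], [6]] has shape [5, 3, 1].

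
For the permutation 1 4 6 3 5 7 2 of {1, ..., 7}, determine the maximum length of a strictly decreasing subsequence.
3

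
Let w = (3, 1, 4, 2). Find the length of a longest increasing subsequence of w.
2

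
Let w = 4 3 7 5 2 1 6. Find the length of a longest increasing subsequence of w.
3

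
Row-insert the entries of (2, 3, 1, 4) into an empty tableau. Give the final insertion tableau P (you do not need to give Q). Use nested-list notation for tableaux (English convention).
After inserting 2: P = [[2]].
After inserting 3: P = [[2, 3]].
After inserting 1: P = [[1, 3], [2]].
After inserting 4: P = [[1, 3, 4], [2]].

So P = [[1, 3, 4], [2]].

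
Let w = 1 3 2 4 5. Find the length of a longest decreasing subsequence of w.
2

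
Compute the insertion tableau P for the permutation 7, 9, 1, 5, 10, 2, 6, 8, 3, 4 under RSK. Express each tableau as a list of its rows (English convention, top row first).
Insert 7: appended to row 1. P = [[7]].
Insert 9: appended to row 1. P = [[7, 9]].
Insert 1: 1 bumps 7 from row 1; 7 starts row 2. P = [[1, 9], [7]].
Insert 5: 5 bumps 9 from row 1; 9 appends to row 2. P = [[1, 5], [7, 9]].
Insert 10: appended to row 1. P = [[1, 5, 10], [7, 9]].
Insert 2: 2 bumps 5 from row 1; 5 bumps 7 from row 2; 7 starts row 3. P = [[1, 2, 10], [5, 9], [7]].
Insert 6: 6 bumps 10 from row 1; 10 appends to row 2. P = [[1, 2, 6], [5, 9, 10], [7]].
Insert 8: appended to row 1. P = [[1, 2, 6, 8], [5, 9, 10], [7]].
Insert 3: 3 bumps 6 from row 1; 6 bumps 9 from row 2; 9 appends to row 3. P = [[1, 2, 3, 8], [5, 6, 10], [7, 9]].
Insert 4: 4 bumps 8 from row 1; 8 bumps 10 from row 2; 10 appends to row 3. P = [[1, 2, 3, 4], [5, 6, 8], [7, 9, 10]].

So P = [[1, 2, 3, 4], [5, 6, 8], [7, 9, 10]].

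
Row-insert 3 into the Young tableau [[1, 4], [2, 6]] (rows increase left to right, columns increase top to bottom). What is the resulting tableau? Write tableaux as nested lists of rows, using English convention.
In row 1, 3 replaces 4 (the leftmost entry greater than 3); 4 is bumped to row 2. In row 2, 4 replaces 6 (the leftmost entry greater than 4); 6 is bumped to row 3. 6 starts a new row 3. The new tableau is [[1, 3], [2, 4], [6]].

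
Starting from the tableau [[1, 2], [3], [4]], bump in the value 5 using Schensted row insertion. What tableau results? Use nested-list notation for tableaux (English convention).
[[1, 2, 5], [3], [4]]

5 is larger than every entry of row 1, so it is appended to row 1. The new tableau is [[1, 2, 5], [3], [4]].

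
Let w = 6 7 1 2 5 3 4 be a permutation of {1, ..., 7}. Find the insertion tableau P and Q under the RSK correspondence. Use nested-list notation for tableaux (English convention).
P = [[1, 2, 3, 4], [5, 7], [6]], Q = [[1, 2, 5, 7], [3, 4], [6]]

Insert each entry of the permutation into P by Schensted row insertion, recording in Q the position of each new cell.

After inserting 6: P = [[6]].
After inserting 7: P = [[6, 7]].
After inserting 1: P = [[1, 7], [6]].
After inserting 2: P = [[1, 2], [6, 7]].
After inserting 5: P = [[1, 2, 5], [6, 7]].
After inserting 3: P = [[1, 2, 3], [5, 7], [6]].
After inserting 4: P = [[1, 2, 3, 4], [5, 7], [6]].

So P = [[1, 2, 3, 4], [5, 7], [6]], Q = [[1, 2, 5, 7], [3, 4], [6]].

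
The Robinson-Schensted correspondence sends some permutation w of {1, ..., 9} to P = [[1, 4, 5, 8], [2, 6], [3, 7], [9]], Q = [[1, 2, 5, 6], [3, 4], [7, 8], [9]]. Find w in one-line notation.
Reverse RSK: for i = n, n-1, ..., 1, locate i in Q, remove the corresponding corner cell from P, and reverse-bump its entry up through P; the value ejected from row 1 is w(i).

So w = 3 9 2 4 7 8 1 6 5.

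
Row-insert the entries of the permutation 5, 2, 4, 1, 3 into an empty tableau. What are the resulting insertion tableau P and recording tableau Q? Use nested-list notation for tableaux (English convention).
P = [[1, 3], [2, 4], [5]], Q = [[1, 3], [2, 5], [4]]

Insert each entry of the permutation into P by Schensted row insertion, recording in Q the position of each new cell.

After inserting 5: P = [[5]].
After inserting 2: P = [[2], [5]].
After inserting 4: P = [[2, 4], [5]].
After inserting 1: P = [[1, 4], [2], [5]].
After inserting 3: P = [[1, 3], [2, 4], [5]].

So P = [[1, 3], [2, 4], [5]], Q = [[1, 3], [2, 5], [4]].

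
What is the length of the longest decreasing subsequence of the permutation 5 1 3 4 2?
3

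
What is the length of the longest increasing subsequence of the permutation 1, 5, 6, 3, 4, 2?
3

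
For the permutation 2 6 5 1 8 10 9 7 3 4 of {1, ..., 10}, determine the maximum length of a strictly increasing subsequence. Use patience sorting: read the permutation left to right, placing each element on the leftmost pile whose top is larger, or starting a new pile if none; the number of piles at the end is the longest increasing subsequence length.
4

2: new pile. tops = [2]
6: new pile. tops = [2, 6]
5: onto pile 2 (replacing 6). tops = [2, 5]
1: onto pile 1 (replacing 2). tops = [1, 5]
8: new pile. tops = [1, 5, 8]
10: new pile. tops = [1, 5, 8, 10]
9: onto pile 4 (replacing 10). tops = [1, 5, 8, 9]
7: onto pile 3 (replacing 8). tops = [1, 5, 7, 9]
3: onto pile 2 (replacing 5). tops = [1, 3, 7, 9]
4: onto pile 3 (replacing 7). tops = [1, 3, 4, 9]

4 piles, so the longest increasing subsequence has length 4.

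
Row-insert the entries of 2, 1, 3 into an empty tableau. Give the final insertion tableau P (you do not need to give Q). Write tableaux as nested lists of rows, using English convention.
Insert 2: appended to row 1. P = [[2]].
Insert 1: 1 bumps 2 from row 1; 2 starts row 2. P = [[1], [2]].
Insert 3: appended to row 1. P = [[1, 3], [2]].

So P = [[1, 3], [2]].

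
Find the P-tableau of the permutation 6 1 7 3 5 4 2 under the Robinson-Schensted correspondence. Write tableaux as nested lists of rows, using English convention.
Insert 6: appended to row 1. P = [[6]].
Insert 1: 1 bumps 6 from row 1; 6 starts row 2. P = [[1], [6]].
Insert 7: appended to row 1. P = [[1, 7], [6]].
Insert 3: 3 bumps 7 from row 1; 7 appends to row 2. P = [[1, 3], [6, 7]].
Insert 5: appended to row 1. P = [[1, 3, 5], [6, 7]].
Insert 4: 4 bumps 5 from row 1; 5 bumps 6 from row 2; 6 starts row 3. P = [[1, 3, 4], [5, 7], [6]].
Insert 2: 2 bumps 3 from row 1; 3 bumps 5 from row 2; 5 bumps 6 from row 3; 6 starts row 4. P = [[1, 2, 4], [3, 7], [5], [6]].

So P = [[1, 2, 4], [3, 7], [5], [6]].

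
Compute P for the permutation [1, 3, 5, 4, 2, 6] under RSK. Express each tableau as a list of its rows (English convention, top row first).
Insert 1: appended to row 1. P = [[1]].
Insert 3: appended to row 1. P = [[1, 3]].
Insert 5: appended to row 1. P = [[1, 3, 5]].
Insert 4: 4 bumps 5 from row 1; 5 starts row 2. P = [[1, 3, 4], [5]].
Insert 2: 2 bumps 3 from row 1; 3 bumps 5 from row 2; 5 starts row 3. P = [[1, 2, 4], [3], [5]].
Insert 6: appended to row 1. P = [[1, 2, 4, 6], [3], [5]].

So P = [[1, 2, 4, 6], [3], [5]].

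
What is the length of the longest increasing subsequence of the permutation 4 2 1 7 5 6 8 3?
4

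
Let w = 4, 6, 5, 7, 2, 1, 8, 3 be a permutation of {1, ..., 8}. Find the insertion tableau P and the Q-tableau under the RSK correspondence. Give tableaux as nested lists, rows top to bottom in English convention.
Insert each entry of the permutation into P by Schensted row insertion, recording in Q the position of each new cell.

Insert 4: appended to row 1. P = [[4]].
Insert 6: appended to row 1. P = [[4, 6]].
Insert 5: 5 bumps 6 from row 1; 6 starts row 2. P = [[4, 5], [6]].
Insert 7: appended to row 1. P = [[4, 5, 7], [6]].
Insert 2: 2 bumps 4 from row 1; 4 bumps 6 from row 2; 6 starts row 3. P = [[2, 5, 7], [4], [6]].
Insert 1: 1 bumps 2 from row 1; 2 bumps 4 from row 2; 4 bumps 6 from row 3; 6 starts row 4. P = [[1, 5, 7], [2], [4], [6]].
Insert 8: appended to row 1. P = [[1, 5, 7, 8], [2], [4], [6]].
Insert 3: 3 bumps 5 from row 1; 5 appends to row 2. P = [[1, 3, 7, 8], [2, 5], [4], [6]].

So P = [[1, 3, 7, 8], [2, 5], [4], [6]], Q = [[1, 2, 4, 7], [3, 8], [5], [6]].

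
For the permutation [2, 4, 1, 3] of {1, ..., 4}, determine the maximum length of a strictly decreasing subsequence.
2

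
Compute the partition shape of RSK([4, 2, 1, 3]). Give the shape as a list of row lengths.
[2, 1, 1]

Row-insert each entry into an empty tableau.

After inserting 4: P = [[4]].
After inserting 2: P = [[2], [4]].
After inserting 1: P = [[1], [2], [4]].
After inserting 3: P = [[1, 3], [2], [4]].

The final insertion tableau P = [[1, 3], [2], [4]] has shape [2, 1, 1].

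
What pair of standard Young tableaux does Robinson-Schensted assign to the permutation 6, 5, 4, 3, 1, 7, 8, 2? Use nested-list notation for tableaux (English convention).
P = [[1, 2, 8], [3, 7], [4], [5], [6]], Q = [[1, 6, 7], [2, 8], [3], [4], [5]]

Insert each entry of the permutation into P by Schensted row insertion, recording in Q the position of each new cell.

Insert 6: appended to row 1. P = [[6]], Q = [[1]].
Insert 5: 5 bumps 6 from row 1; 6 starts row 2. P = [[5], [6]], Q = [[1], [2]].
Insert 4: 4 bumps 5 from row 1; 5 bumps 6 from row 2; 6 starts row 3. P = [[4], [5], [6]], Q = [[1], [2], [3]].
Insert 3: 3 bumps 4 from row 1; 4 bumps 5 from row 2; 5 bumps 6 from row 3; 6 starts row 4. P = [[3], [4], [5], [6]], Q = [[1], [2], [3], [4]].
Insert 1: 1 bumps 3 from row 1; 3 bumps 4 from row 2; 4 bumps 5 from row 3; 5 bumps 6 from row 4; 6 starts row 5. P = [[1], [3], [4], [5], [6]], Q = [[1], [2], [3], [4], [5]].
Insert 7: appended to row 1. P = [[1, 7], [3], [4], [5], [6]], Q = [[1, 6], [2], [3], [4], [5]].
Insert 8: appended to row 1. P = [[1, 7, 8], [3], [4], [5], [6]], Q = [[1, 6, 7], [2], [3], [4], [5]].
Insert 2: 2 bumps 7 from row 1; 7 appends to row 2. P = [[1, 2, 8], [3, 7], [4], [5], [6]], Q = [[1, 6, 7], [2, 8], [3], [4], [5]].

So P = [[1, 2, 8], [3, 7], [4], [5], [6]], Q = [[1, 6, 7], [2, 8], [3], [4], [5]].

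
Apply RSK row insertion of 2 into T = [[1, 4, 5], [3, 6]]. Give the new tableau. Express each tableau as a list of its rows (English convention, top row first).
In row 1, 2 replaces 4 (the leftmost entry greater than 2); 4 is bumped to row 2. In row 2, 4 replaces 6 (the leftmost entry greater than 4); 6 is bumped to row 3. 6 starts a new row 3. The new tableau is [[1, 2, 5], [3, 4], [6]].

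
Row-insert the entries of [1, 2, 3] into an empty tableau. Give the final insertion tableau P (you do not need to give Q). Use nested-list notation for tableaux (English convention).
P = [[1, 2, 3]]

Insert 1: appended to row 1. P = [[1]].
Insert 2: appended to row 1. P = [[1, 2]].
Insert 3: appended to row 1. P = [[1, 2, 3]].

So P = [[1, 2, 3]].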